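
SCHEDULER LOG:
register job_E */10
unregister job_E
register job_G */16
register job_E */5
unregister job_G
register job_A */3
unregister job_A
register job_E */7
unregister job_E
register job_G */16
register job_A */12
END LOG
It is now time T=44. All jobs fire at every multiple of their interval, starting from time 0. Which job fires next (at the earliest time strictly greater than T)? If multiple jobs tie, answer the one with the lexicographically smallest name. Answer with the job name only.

Op 1: register job_E */10 -> active={job_E:*/10}
Op 2: unregister job_E -> active={}
Op 3: register job_G */16 -> active={job_G:*/16}
Op 4: register job_E */5 -> active={job_E:*/5, job_G:*/16}
Op 5: unregister job_G -> active={job_E:*/5}
Op 6: register job_A */3 -> active={job_A:*/3, job_E:*/5}
Op 7: unregister job_A -> active={job_E:*/5}
Op 8: register job_E */7 -> active={job_E:*/7}
Op 9: unregister job_E -> active={}
Op 10: register job_G */16 -> active={job_G:*/16}
Op 11: register job_A */12 -> active={job_A:*/12, job_G:*/16}
  job_A: interval 12, next fire after T=44 is 48
  job_G: interval 16, next fire after T=44 is 48
Earliest = 48, winner (lex tiebreak) = job_A

Answer: job_A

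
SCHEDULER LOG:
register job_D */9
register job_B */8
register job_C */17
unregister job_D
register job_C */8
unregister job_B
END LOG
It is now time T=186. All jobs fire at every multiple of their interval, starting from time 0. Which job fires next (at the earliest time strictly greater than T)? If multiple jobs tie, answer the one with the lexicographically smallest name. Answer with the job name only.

Op 1: register job_D */9 -> active={job_D:*/9}
Op 2: register job_B */8 -> active={job_B:*/8, job_D:*/9}
Op 3: register job_C */17 -> active={job_B:*/8, job_C:*/17, job_D:*/9}
Op 4: unregister job_D -> active={job_B:*/8, job_C:*/17}
Op 5: register job_C */8 -> active={job_B:*/8, job_C:*/8}
Op 6: unregister job_B -> active={job_C:*/8}
  job_C: interval 8, next fire after T=186 is 192
Earliest = 192, winner (lex tiebreak) = job_C

Answer: job_C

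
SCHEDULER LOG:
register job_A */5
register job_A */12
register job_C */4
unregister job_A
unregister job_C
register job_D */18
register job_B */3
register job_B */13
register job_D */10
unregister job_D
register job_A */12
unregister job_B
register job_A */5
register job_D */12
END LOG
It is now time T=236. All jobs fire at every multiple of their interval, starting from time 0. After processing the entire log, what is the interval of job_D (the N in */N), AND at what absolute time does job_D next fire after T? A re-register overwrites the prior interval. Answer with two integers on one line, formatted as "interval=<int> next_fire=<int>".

Answer: interval=12 next_fire=240

Derivation:
Op 1: register job_A */5 -> active={job_A:*/5}
Op 2: register job_A */12 -> active={job_A:*/12}
Op 3: register job_C */4 -> active={job_A:*/12, job_C:*/4}
Op 4: unregister job_A -> active={job_C:*/4}
Op 5: unregister job_C -> active={}
Op 6: register job_D */18 -> active={job_D:*/18}
Op 7: register job_B */3 -> active={job_B:*/3, job_D:*/18}
Op 8: register job_B */13 -> active={job_B:*/13, job_D:*/18}
Op 9: register job_D */10 -> active={job_B:*/13, job_D:*/10}
Op 10: unregister job_D -> active={job_B:*/13}
Op 11: register job_A */12 -> active={job_A:*/12, job_B:*/13}
Op 12: unregister job_B -> active={job_A:*/12}
Op 13: register job_A */5 -> active={job_A:*/5}
Op 14: register job_D */12 -> active={job_A:*/5, job_D:*/12}
Final interval of job_D = 12
Next fire of job_D after T=236: (236//12+1)*12 = 240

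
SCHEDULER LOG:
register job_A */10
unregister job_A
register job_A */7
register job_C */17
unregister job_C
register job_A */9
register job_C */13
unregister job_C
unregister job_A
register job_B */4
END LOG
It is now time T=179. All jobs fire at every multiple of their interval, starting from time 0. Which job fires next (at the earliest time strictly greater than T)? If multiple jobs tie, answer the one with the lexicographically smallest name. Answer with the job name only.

Answer: job_B

Derivation:
Op 1: register job_A */10 -> active={job_A:*/10}
Op 2: unregister job_A -> active={}
Op 3: register job_A */7 -> active={job_A:*/7}
Op 4: register job_C */17 -> active={job_A:*/7, job_C:*/17}
Op 5: unregister job_C -> active={job_A:*/7}
Op 6: register job_A */9 -> active={job_A:*/9}
Op 7: register job_C */13 -> active={job_A:*/9, job_C:*/13}
Op 8: unregister job_C -> active={job_A:*/9}
Op 9: unregister job_A -> active={}
Op 10: register job_B */4 -> active={job_B:*/4}
  job_B: interval 4, next fire after T=179 is 180
Earliest = 180, winner (lex tiebreak) = job_B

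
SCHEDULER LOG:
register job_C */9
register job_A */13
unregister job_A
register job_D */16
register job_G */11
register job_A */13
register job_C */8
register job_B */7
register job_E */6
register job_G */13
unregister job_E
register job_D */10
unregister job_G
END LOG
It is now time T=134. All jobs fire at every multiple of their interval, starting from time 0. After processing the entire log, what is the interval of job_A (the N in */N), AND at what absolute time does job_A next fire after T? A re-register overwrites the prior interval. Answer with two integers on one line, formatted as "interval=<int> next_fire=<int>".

Answer: interval=13 next_fire=143

Derivation:
Op 1: register job_C */9 -> active={job_C:*/9}
Op 2: register job_A */13 -> active={job_A:*/13, job_C:*/9}
Op 3: unregister job_A -> active={job_C:*/9}
Op 4: register job_D */16 -> active={job_C:*/9, job_D:*/16}
Op 5: register job_G */11 -> active={job_C:*/9, job_D:*/16, job_G:*/11}
Op 6: register job_A */13 -> active={job_A:*/13, job_C:*/9, job_D:*/16, job_G:*/11}
Op 7: register job_C */8 -> active={job_A:*/13, job_C:*/8, job_D:*/16, job_G:*/11}
Op 8: register job_B */7 -> active={job_A:*/13, job_B:*/7, job_C:*/8, job_D:*/16, job_G:*/11}
Op 9: register job_E */6 -> active={job_A:*/13, job_B:*/7, job_C:*/8, job_D:*/16, job_E:*/6, job_G:*/11}
Op 10: register job_G */13 -> active={job_A:*/13, job_B:*/7, job_C:*/8, job_D:*/16, job_E:*/6, job_G:*/13}
Op 11: unregister job_E -> active={job_A:*/13, job_B:*/7, job_C:*/8, job_D:*/16, job_G:*/13}
Op 12: register job_D */10 -> active={job_A:*/13, job_B:*/7, job_C:*/8, job_D:*/10, job_G:*/13}
Op 13: unregister job_G -> active={job_A:*/13, job_B:*/7, job_C:*/8, job_D:*/10}
Final interval of job_A = 13
Next fire of job_A after T=134: (134//13+1)*13 = 143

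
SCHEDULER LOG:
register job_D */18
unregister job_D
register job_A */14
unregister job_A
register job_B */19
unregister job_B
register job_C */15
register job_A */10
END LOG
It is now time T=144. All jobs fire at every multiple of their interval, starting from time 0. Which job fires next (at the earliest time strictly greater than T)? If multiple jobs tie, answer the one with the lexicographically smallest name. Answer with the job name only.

Op 1: register job_D */18 -> active={job_D:*/18}
Op 2: unregister job_D -> active={}
Op 3: register job_A */14 -> active={job_A:*/14}
Op 4: unregister job_A -> active={}
Op 5: register job_B */19 -> active={job_B:*/19}
Op 6: unregister job_B -> active={}
Op 7: register job_C */15 -> active={job_C:*/15}
Op 8: register job_A */10 -> active={job_A:*/10, job_C:*/15}
  job_A: interval 10, next fire after T=144 is 150
  job_C: interval 15, next fire after T=144 is 150
Earliest = 150, winner (lex tiebreak) = job_A

Answer: job_A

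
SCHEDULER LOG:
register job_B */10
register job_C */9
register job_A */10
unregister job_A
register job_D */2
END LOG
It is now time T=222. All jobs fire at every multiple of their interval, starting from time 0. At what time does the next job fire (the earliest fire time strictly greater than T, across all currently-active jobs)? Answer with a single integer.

Op 1: register job_B */10 -> active={job_B:*/10}
Op 2: register job_C */9 -> active={job_B:*/10, job_C:*/9}
Op 3: register job_A */10 -> active={job_A:*/10, job_B:*/10, job_C:*/9}
Op 4: unregister job_A -> active={job_B:*/10, job_C:*/9}
Op 5: register job_D */2 -> active={job_B:*/10, job_C:*/9, job_D:*/2}
  job_B: interval 10, next fire after T=222 is 230
  job_C: interval 9, next fire after T=222 is 225
  job_D: interval 2, next fire after T=222 is 224
Earliest fire time = 224 (job job_D)

Answer: 224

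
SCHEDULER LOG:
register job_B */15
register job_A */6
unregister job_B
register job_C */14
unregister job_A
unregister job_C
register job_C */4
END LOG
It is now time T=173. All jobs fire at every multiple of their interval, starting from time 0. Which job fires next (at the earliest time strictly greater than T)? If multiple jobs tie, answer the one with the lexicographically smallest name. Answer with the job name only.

Answer: job_C

Derivation:
Op 1: register job_B */15 -> active={job_B:*/15}
Op 2: register job_A */6 -> active={job_A:*/6, job_B:*/15}
Op 3: unregister job_B -> active={job_A:*/6}
Op 4: register job_C */14 -> active={job_A:*/6, job_C:*/14}
Op 5: unregister job_A -> active={job_C:*/14}
Op 6: unregister job_C -> active={}
Op 7: register job_C */4 -> active={job_C:*/4}
  job_C: interval 4, next fire after T=173 is 176
Earliest = 176, winner (lex tiebreak) = job_C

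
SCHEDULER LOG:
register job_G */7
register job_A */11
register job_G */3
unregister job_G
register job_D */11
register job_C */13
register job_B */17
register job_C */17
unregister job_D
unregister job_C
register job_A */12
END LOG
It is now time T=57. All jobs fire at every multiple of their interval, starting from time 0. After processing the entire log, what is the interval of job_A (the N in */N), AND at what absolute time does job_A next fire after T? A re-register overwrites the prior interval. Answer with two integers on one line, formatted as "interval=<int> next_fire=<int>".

Answer: interval=12 next_fire=60

Derivation:
Op 1: register job_G */7 -> active={job_G:*/7}
Op 2: register job_A */11 -> active={job_A:*/11, job_G:*/7}
Op 3: register job_G */3 -> active={job_A:*/11, job_G:*/3}
Op 4: unregister job_G -> active={job_A:*/11}
Op 5: register job_D */11 -> active={job_A:*/11, job_D:*/11}
Op 6: register job_C */13 -> active={job_A:*/11, job_C:*/13, job_D:*/11}
Op 7: register job_B */17 -> active={job_A:*/11, job_B:*/17, job_C:*/13, job_D:*/11}
Op 8: register job_C */17 -> active={job_A:*/11, job_B:*/17, job_C:*/17, job_D:*/11}
Op 9: unregister job_D -> active={job_A:*/11, job_B:*/17, job_C:*/17}
Op 10: unregister job_C -> active={job_A:*/11, job_B:*/17}
Op 11: register job_A */12 -> active={job_A:*/12, job_B:*/17}
Final interval of job_A = 12
Next fire of job_A after T=57: (57//12+1)*12 = 60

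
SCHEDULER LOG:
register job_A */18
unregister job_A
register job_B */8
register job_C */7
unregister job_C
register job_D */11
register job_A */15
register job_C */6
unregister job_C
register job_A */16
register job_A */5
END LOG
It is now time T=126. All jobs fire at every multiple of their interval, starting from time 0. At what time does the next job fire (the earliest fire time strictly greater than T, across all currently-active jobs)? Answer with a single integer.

Answer: 128

Derivation:
Op 1: register job_A */18 -> active={job_A:*/18}
Op 2: unregister job_A -> active={}
Op 3: register job_B */8 -> active={job_B:*/8}
Op 4: register job_C */7 -> active={job_B:*/8, job_C:*/7}
Op 5: unregister job_C -> active={job_B:*/8}
Op 6: register job_D */11 -> active={job_B:*/8, job_D:*/11}
Op 7: register job_A */15 -> active={job_A:*/15, job_B:*/8, job_D:*/11}
Op 8: register job_C */6 -> active={job_A:*/15, job_B:*/8, job_C:*/6, job_D:*/11}
Op 9: unregister job_C -> active={job_A:*/15, job_B:*/8, job_D:*/11}
Op 10: register job_A */16 -> active={job_A:*/16, job_B:*/8, job_D:*/11}
Op 11: register job_A */5 -> active={job_A:*/5, job_B:*/8, job_D:*/11}
  job_A: interval 5, next fire after T=126 is 130
  job_B: interval 8, next fire after T=126 is 128
  job_D: interval 11, next fire after T=126 is 132
Earliest fire time = 128 (job job_B)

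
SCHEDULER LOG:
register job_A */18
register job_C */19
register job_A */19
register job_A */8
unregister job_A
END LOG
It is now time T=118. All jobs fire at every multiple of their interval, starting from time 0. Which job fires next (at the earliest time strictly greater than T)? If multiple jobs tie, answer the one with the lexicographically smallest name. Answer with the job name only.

Op 1: register job_A */18 -> active={job_A:*/18}
Op 2: register job_C */19 -> active={job_A:*/18, job_C:*/19}
Op 3: register job_A */19 -> active={job_A:*/19, job_C:*/19}
Op 4: register job_A */8 -> active={job_A:*/8, job_C:*/19}
Op 5: unregister job_A -> active={job_C:*/19}
  job_C: interval 19, next fire after T=118 is 133
Earliest = 133, winner (lex tiebreak) = job_C

Answer: job_C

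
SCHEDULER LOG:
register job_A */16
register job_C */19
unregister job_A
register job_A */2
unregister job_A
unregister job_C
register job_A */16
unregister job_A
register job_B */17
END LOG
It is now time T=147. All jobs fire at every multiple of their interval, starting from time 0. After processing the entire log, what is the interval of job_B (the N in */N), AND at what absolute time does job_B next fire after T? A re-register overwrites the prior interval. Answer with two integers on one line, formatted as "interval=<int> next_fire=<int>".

Op 1: register job_A */16 -> active={job_A:*/16}
Op 2: register job_C */19 -> active={job_A:*/16, job_C:*/19}
Op 3: unregister job_A -> active={job_C:*/19}
Op 4: register job_A */2 -> active={job_A:*/2, job_C:*/19}
Op 5: unregister job_A -> active={job_C:*/19}
Op 6: unregister job_C -> active={}
Op 7: register job_A */16 -> active={job_A:*/16}
Op 8: unregister job_A -> active={}
Op 9: register job_B */17 -> active={job_B:*/17}
Final interval of job_B = 17
Next fire of job_B after T=147: (147//17+1)*17 = 153

Answer: interval=17 next_fire=153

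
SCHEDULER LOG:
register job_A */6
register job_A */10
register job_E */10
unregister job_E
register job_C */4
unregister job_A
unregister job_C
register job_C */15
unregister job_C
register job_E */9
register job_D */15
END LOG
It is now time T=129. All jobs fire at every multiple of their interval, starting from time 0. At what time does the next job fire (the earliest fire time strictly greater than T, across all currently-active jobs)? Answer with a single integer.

Answer: 135

Derivation:
Op 1: register job_A */6 -> active={job_A:*/6}
Op 2: register job_A */10 -> active={job_A:*/10}
Op 3: register job_E */10 -> active={job_A:*/10, job_E:*/10}
Op 4: unregister job_E -> active={job_A:*/10}
Op 5: register job_C */4 -> active={job_A:*/10, job_C:*/4}
Op 6: unregister job_A -> active={job_C:*/4}
Op 7: unregister job_C -> active={}
Op 8: register job_C */15 -> active={job_C:*/15}
Op 9: unregister job_C -> active={}
Op 10: register job_E */9 -> active={job_E:*/9}
Op 11: register job_D */15 -> active={job_D:*/15, job_E:*/9}
  job_D: interval 15, next fire after T=129 is 135
  job_E: interval 9, next fire after T=129 is 135
Earliest fire time = 135 (job job_D)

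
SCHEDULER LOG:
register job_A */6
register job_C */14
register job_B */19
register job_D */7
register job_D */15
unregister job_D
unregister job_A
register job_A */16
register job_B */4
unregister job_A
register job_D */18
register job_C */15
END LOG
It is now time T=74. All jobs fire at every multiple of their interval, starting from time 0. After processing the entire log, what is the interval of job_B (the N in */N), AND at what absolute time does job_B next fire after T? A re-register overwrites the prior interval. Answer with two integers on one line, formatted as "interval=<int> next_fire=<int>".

Op 1: register job_A */6 -> active={job_A:*/6}
Op 2: register job_C */14 -> active={job_A:*/6, job_C:*/14}
Op 3: register job_B */19 -> active={job_A:*/6, job_B:*/19, job_C:*/14}
Op 4: register job_D */7 -> active={job_A:*/6, job_B:*/19, job_C:*/14, job_D:*/7}
Op 5: register job_D */15 -> active={job_A:*/6, job_B:*/19, job_C:*/14, job_D:*/15}
Op 6: unregister job_D -> active={job_A:*/6, job_B:*/19, job_C:*/14}
Op 7: unregister job_A -> active={job_B:*/19, job_C:*/14}
Op 8: register job_A */16 -> active={job_A:*/16, job_B:*/19, job_C:*/14}
Op 9: register job_B */4 -> active={job_A:*/16, job_B:*/4, job_C:*/14}
Op 10: unregister job_A -> active={job_B:*/4, job_C:*/14}
Op 11: register job_D */18 -> active={job_B:*/4, job_C:*/14, job_D:*/18}
Op 12: register job_C */15 -> active={job_B:*/4, job_C:*/15, job_D:*/18}
Final interval of job_B = 4
Next fire of job_B after T=74: (74//4+1)*4 = 76

Answer: interval=4 next_fire=76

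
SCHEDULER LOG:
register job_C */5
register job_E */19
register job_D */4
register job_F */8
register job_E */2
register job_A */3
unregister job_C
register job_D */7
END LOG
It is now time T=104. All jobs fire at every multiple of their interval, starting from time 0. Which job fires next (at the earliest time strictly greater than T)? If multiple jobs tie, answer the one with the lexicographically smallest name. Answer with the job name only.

Op 1: register job_C */5 -> active={job_C:*/5}
Op 2: register job_E */19 -> active={job_C:*/5, job_E:*/19}
Op 3: register job_D */4 -> active={job_C:*/5, job_D:*/4, job_E:*/19}
Op 4: register job_F */8 -> active={job_C:*/5, job_D:*/4, job_E:*/19, job_F:*/8}
Op 5: register job_E */2 -> active={job_C:*/5, job_D:*/4, job_E:*/2, job_F:*/8}
Op 6: register job_A */3 -> active={job_A:*/3, job_C:*/5, job_D:*/4, job_E:*/2, job_F:*/8}
Op 7: unregister job_C -> active={job_A:*/3, job_D:*/4, job_E:*/2, job_F:*/8}
Op 8: register job_D */7 -> active={job_A:*/3, job_D:*/7, job_E:*/2, job_F:*/8}
  job_A: interval 3, next fire after T=104 is 105
  job_D: interval 7, next fire after T=104 is 105
  job_E: interval 2, next fire after T=104 is 106
  job_F: interval 8, next fire after T=104 is 112
Earliest = 105, winner (lex tiebreak) = job_A

Answer: job_A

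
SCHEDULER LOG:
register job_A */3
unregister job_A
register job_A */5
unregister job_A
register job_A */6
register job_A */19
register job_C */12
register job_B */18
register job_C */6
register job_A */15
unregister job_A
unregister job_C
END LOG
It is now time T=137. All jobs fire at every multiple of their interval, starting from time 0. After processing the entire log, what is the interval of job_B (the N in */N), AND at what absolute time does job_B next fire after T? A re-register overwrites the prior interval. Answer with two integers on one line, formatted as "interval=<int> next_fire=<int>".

Op 1: register job_A */3 -> active={job_A:*/3}
Op 2: unregister job_A -> active={}
Op 3: register job_A */5 -> active={job_A:*/5}
Op 4: unregister job_A -> active={}
Op 5: register job_A */6 -> active={job_A:*/6}
Op 6: register job_A */19 -> active={job_A:*/19}
Op 7: register job_C */12 -> active={job_A:*/19, job_C:*/12}
Op 8: register job_B */18 -> active={job_A:*/19, job_B:*/18, job_C:*/12}
Op 9: register job_C */6 -> active={job_A:*/19, job_B:*/18, job_C:*/6}
Op 10: register job_A */15 -> active={job_A:*/15, job_B:*/18, job_C:*/6}
Op 11: unregister job_A -> active={job_B:*/18, job_C:*/6}
Op 12: unregister job_C -> active={job_B:*/18}
Final interval of job_B = 18
Next fire of job_B after T=137: (137//18+1)*18 = 144

Answer: interval=18 next_fire=144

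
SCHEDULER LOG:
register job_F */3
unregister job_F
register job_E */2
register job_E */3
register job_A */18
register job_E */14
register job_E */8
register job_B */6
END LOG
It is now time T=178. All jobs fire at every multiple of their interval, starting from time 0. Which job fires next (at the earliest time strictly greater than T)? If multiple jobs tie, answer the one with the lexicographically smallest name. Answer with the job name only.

Answer: job_A

Derivation:
Op 1: register job_F */3 -> active={job_F:*/3}
Op 2: unregister job_F -> active={}
Op 3: register job_E */2 -> active={job_E:*/2}
Op 4: register job_E */3 -> active={job_E:*/3}
Op 5: register job_A */18 -> active={job_A:*/18, job_E:*/3}
Op 6: register job_E */14 -> active={job_A:*/18, job_E:*/14}
Op 7: register job_E */8 -> active={job_A:*/18, job_E:*/8}
Op 8: register job_B */6 -> active={job_A:*/18, job_B:*/6, job_E:*/8}
  job_A: interval 18, next fire after T=178 is 180
  job_B: interval 6, next fire after T=178 is 180
  job_E: interval 8, next fire after T=178 is 184
Earliest = 180, winner (lex tiebreak) = job_A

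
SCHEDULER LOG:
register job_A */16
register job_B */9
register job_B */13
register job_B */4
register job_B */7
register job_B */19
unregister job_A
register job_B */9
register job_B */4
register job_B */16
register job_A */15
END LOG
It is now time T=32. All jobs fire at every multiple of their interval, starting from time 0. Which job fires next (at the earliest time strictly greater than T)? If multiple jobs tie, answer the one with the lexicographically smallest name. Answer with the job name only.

Answer: job_A

Derivation:
Op 1: register job_A */16 -> active={job_A:*/16}
Op 2: register job_B */9 -> active={job_A:*/16, job_B:*/9}
Op 3: register job_B */13 -> active={job_A:*/16, job_B:*/13}
Op 4: register job_B */4 -> active={job_A:*/16, job_B:*/4}
Op 5: register job_B */7 -> active={job_A:*/16, job_B:*/7}
Op 6: register job_B */19 -> active={job_A:*/16, job_B:*/19}
Op 7: unregister job_A -> active={job_B:*/19}
Op 8: register job_B */9 -> active={job_B:*/9}
Op 9: register job_B */4 -> active={job_B:*/4}
Op 10: register job_B */16 -> active={job_B:*/16}
Op 11: register job_A */15 -> active={job_A:*/15, job_B:*/16}
  job_A: interval 15, next fire after T=32 is 45
  job_B: interval 16, next fire after T=32 is 48
Earliest = 45, winner (lex tiebreak) = job_A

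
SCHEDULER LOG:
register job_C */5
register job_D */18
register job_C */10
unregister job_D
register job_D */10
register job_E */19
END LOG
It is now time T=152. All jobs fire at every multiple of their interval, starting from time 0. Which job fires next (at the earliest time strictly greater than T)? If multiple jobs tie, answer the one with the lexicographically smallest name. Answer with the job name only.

Op 1: register job_C */5 -> active={job_C:*/5}
Op 2: register job_D */18 -> active={job_C:*/5, job_D:*/18}
Op 3: register job_C */10 -> active={job_C:*/10, job_D:*/18}
Op 4: unregister job_D -> active={job_C:*/10}
Op 5: register job_D */10 -> active={job_C:*/10, job_D:*/10}
Op 6: register job_E */19 -> active={job_C:*/10, job_D:*/10, job_E:*/19}
  job_C: interval 10, next fire after T=152 is 160
  job_D: interval 10, next fire after T=152 is 160
  job_E: interval 19, next fire after T=152 is 171
Earliest = 160, winner (lex tiebreak) = job_C

Answer: job_C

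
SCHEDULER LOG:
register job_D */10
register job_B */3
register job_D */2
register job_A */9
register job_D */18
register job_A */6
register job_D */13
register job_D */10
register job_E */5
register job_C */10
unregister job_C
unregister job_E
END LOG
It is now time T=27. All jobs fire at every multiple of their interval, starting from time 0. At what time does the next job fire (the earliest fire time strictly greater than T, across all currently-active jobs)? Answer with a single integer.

Op 1: register job_D */10 -> active={job_D:*/10}
Op 2: register job_B */3 -> active={job_B:*/3, job_D:*/10}
Op 3: register job_D */2 -> active={job_B:*/3, job_D:*/2}
Op 4: register job_A */9 -> active={job_A:*/9, job_B:*/3, job_D:*/2}
Op 5: register job_D */18 -> active={job_A:*/9, job_B:*/3, job_D:*/18}
Op 6: register job_A */6 -> active={job_A:*/6, job_B:*/3, job_D:*/18}
Op 7: register job_D */13 -> active={job_A:*/6, job_B:*/3, job_D:*/13}
Op 8: register job_D */10 -> active={job_A:*/6, job_B:*/3, job_D:*/10}
Op 9: register job_E */5 -> active={job_A:*/6, job_B:*/3, job_D:*/10, job_E:*/5}
Op 10: register job_C */10 -> active={job_A:*/6, job_B:*/3, job_C:*/10, job_D:*/10, job_E:*/5}
Op 11: unregister job_C -> active={job_A:*/6, job_B:*/3, job_D:*/10, job_E:*/5}
Op 12: unregister job_E -> active={job_A:*/6, job_B:*/3, job_D:*/10}
  job_A: interval 6, next fire after T=27 is 30
  job_B: interval 3, next fire after T=27 is 30
  job_D: interval 10, next fire after T=27 is 30
Earliest fire time = 30 (job job_A)

Answer: 30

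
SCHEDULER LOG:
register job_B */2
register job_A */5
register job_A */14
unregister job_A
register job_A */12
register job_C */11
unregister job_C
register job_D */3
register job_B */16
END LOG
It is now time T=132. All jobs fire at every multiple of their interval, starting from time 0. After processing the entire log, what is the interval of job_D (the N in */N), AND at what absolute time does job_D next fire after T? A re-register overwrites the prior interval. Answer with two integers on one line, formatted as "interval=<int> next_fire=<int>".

Answer: interval=3 next_fire=135

Derivation:
Op 1: register job_B */2 -> active={job_B:*/2}
Op 2: register job_A */5 -> active={job_A:*/5, job_B:*/2}
Op 3: register job_A */14 -> active={job_A:*/14, job_B:*/2}
Op 4: unregister job_A -> active={job_B:*/2}
Op 5: register job_A */12 -> active={job_A:*/12, job_B:*/2}
Op 6: register job_C */11 -> active={job_A:*/12, job_B:*/2, job_C:*/11}
Op 7: unregister job_C -> active={job_A:*/12, job_B:*/2}
Op 8: register job_D */3 -> active={job_A:*/12, job_B:*/2, job_D:*/3}
Op 9: register job_B */16 -> active={job_A:*/12, job_B:*/16, job_D:*/3}
Final interval of job_D = 3
Next fire of job_D after T=132: (132//3+1)*3 = 135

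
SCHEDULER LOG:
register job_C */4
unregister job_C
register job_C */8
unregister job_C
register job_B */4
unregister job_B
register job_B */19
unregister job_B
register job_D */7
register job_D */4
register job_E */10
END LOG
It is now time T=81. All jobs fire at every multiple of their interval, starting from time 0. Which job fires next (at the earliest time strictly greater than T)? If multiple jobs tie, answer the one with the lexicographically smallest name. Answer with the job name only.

Op 1: register job_C */4 -> active={job_C:*/4}
Op 2: unregister job_C -> active={}
Op 3: register job_C */8 -> active={job_C:*/8}
Op 4: unregister job_C -> active={}
Op 5: register job_B */4 -> active={job_B:*/4}
Op 6: unregister job_B -> active={}
Op 7: register job_B */19 -> active={job_B:*/19}
Op 8: unregister job_B -> active={}
Op 9: register job_D */7 -> active={job_D:*/7}
Op 10: register job_D */4 -> active={job_D:*/4}
Op 11: register job_E */10 -> active={job_D:*/4, job_E:*/10}
  job_D: interval 4, next fire after T=81 is 84
  job_E: interval 10, next fire after T=81 is 90
Earliest = 84, winner (lex tiebreak) = job_D

Answer: job_D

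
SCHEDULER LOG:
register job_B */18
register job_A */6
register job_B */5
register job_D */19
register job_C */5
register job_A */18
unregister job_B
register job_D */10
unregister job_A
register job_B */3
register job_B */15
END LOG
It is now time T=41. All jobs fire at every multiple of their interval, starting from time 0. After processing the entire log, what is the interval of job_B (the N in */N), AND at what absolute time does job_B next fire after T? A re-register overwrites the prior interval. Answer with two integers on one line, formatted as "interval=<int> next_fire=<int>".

Answer: interval=15 next_fire=45

Derivation:
Op 1: register job_B */18 -> active={job_B:*/18}
Op 2: register job_A */6 -> active={job_A:*/6, job_B:*/18}
Op 3: register job_B */5 -> active={job_A:*/6, job_B:*/5}
Op 4: register job_D */19 -> active={job_A:*/6, job_B:*/5, job_D:*/19}
Op 5: register job_C */5 -> active={job_A:*/6, job_B:*/5, job_C:*/5, job_D:*/19}
Op 6: register job_A */18 -> active={job_A:*/18, job_B:*/5, job_C:*/5, job_D:*/19}
Op 7: unregister job_B -> active={job_A:*/18, job_C:*/5, job_D:*/19}
Op 8: register job_D */10 -> active={job_A:*/18, job_C:*/5, job_D:*/10}
Op 9: unregister job_A -> active={job_C:*/5, job_D:*/10}
Op 10: register job_B */3 -> active={job_B:*/3, job_C:*/5, job_D:*/10}
Op 11: register job_B */15 -> active={job_B:*/15, job_C:*/5, job_D:*/10}
Final interval of job_B = 15
Next fire of job_B after T=41: (41//15+1)*15 = 45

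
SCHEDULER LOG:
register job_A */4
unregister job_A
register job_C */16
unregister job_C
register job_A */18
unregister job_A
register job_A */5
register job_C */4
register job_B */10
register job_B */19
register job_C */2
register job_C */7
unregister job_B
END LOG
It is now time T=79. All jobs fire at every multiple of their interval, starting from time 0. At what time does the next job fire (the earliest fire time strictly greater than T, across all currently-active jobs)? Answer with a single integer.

Answer: 80

Derivation:
Op 1: register job_A */4 -> active={job_A:*/4}
Op 2: unregister job_A -> active={}
Op 3: register job_C */16 -> active={job_C:*/16}
Op 4: unregister job_C -> active={}
Op 5: register job_A */18 -> active={job_A:*/18}
Op 6: unregister job_A -> active={}
Op 7: register job_A */5 -> active={job_A:*/5}
Op 8: register job_C */4 -> active={job_A:*/5, job_C:*/4}
Op 9: register job_B */10 -> active={job_A:*/5, job_B:*/10, job_C:*/4}
Op 10: register job_B */19 -> active={job_A:*/5, job_B:*/19, job_C:*/4}
Op 11: register job_C */2 -> active={job_A:*/5, job_B:*/19, job_C:*/2}
Op 12: register job_C */7 -> active={job_A:*/5, job_B:*/19, job_C:*/7}
Op 13: unregister job_B -> active={job_A:*/5, job_C:*/7}
  job_A: interval 5, next fire after T=79 is 80
  job_C: interval 7, next fire after T=79 is 84
Earliest fire time = 80 (job job_A)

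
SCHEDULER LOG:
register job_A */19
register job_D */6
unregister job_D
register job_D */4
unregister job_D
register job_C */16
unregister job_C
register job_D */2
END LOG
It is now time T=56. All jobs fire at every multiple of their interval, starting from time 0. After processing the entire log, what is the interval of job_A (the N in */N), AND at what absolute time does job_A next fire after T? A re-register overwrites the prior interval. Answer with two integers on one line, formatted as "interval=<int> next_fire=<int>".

Op 1: register job_A */19 -> active={job_A:*/19}
Op 2: register job_D */6 -> active={job_A:*/19, job_D:*/6}
Op 3: unregister job_D -> active={job_A:*/19}
Op 4: register job_D */4 -> active={job_A:*/19, job_D:*/4}
Op 5: unregister job_D -> active={job_A:*/19}
Op 6: register job_C */16 -> active={job_A:*/19, job_C:*/16}
Op 7: unregister job_C -> active={job_A:*/19}
Op 8: register job_D */2 -> active={job_A:*/19, job_D:*/2}
Final interval of job_A = 19
Next fire of job_A after T=56: (56//19+1)*19 = 57

Answer: interval=19 next_fire=57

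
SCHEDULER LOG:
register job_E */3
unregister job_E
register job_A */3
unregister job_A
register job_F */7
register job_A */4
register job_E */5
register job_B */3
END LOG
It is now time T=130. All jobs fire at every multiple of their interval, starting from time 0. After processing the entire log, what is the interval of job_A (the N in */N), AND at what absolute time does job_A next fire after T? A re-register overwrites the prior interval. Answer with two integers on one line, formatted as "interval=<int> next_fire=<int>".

Op 1: register job_E */3 -> active={job_E:*/3}
Op 2: unregister job_E -> active={}
Op 3: register job_A */3 -> active={job_A:*/3}
Op 4: unregister job_A -> active={}
Op 5: register job_F */7 -> active={job_F:*/7}
Op 6: register job_A */4 -> active={job_A:*/4, job_F:*/7}
Op 7: register job_E */5 -> active={job_A:*/4, job_E:*/5, job_F:*/7}
Op 8: register job_B */3 -> active={job_A:*/4, job_B:*/3, job_E:*/5, job_F:*/7}
Final interval of job_A = 4
Next fire of job_A after T=130: (130//4+1)*4 = 132

Answer: interval=4 next_fire=132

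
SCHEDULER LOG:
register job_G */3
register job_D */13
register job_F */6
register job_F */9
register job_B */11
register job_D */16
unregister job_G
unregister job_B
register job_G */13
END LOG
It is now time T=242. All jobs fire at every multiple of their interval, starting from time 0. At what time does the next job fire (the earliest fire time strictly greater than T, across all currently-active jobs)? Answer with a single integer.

Answer: 243

Derivation:
Op 1: register job_G */3 -> active={job_G:*/3}
Op 2: register job_D */13 -> active={job_D:*/13, job_G:*/3}
Op 3: register job_F */6 -> active={job_D:*/13, job_F:*/6, job_G:*/3}
Op 4: register job_F */9 -> active={job_D:*/13, job_F:*/9, job_G:*/3}
Op 5: register job_B */11 -> active={job_B:*/11, job_D:*/13, job_F:*/9, job_G:*/3}
Op 6: register job_D */16 -> active={job_B:*/11, job_D:*/16, job_F:*/9, job_G:*/3}
Op 7: unregister job_G -> active={job_B:*/11, job_D:*/16, job_F:*/9}
Op 8: unregister job_B -> active={job_D:*/16, job_F:*/9}
Op 9: register job_G */13 -> active={job_D:*/16, job_F:*/9, job_G:*/13}
  job_D: interval 16, next fire after T=242 is 256
  job_F: interval 9, next fire after T=242 is 243
  job_G: interval 13, next fire after T=242 is 247
Earliest fire time = 243 (job job_F)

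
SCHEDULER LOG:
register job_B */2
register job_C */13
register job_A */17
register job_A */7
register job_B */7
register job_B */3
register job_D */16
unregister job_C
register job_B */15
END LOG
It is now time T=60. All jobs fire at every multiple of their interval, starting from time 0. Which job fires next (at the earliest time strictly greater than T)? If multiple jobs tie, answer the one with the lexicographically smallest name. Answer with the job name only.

Op 1: register job_B */2 -> active={job_B:*/2}
Op 2: register job_C */13 -> active={job_B:*/2, job_C:*/13}
Op 3: register job_A */17 -> active={job_A:*/17, job_B:*/2, job_C:*/13}
Op 4: register job_A */7 -> active={job_A:*/7, job_B:*/2, job_C:*/13}
Op 5: register job_B */7 -> active={job_A:*/7, job_B:*/7, job_C:*/13}
Op 6: register job_B */3 -> active={job_A:*/7, job_B:*/3, job_C:*/13}
Op 7: register job_D */16 -> active={job_A:*/7, job_B:*/3, job_C:*/13, job_D:*/16}
Op 8: unregister job_C -> active={job_A:*/7, job_B:*/3, job_D:*/16}
Op 9: register job_B */15 -> active={job_A:*/7, job_B:*/15, job_D:*/16}
  job_A: interval 7, next fire after T=60 is 63
  job_B: interval 15, next fire after T=60 is 75
  job_D: interval 16, next fire after T=60 is 64
Earliest = 63, winner (lex tiebreak) = job_A

Answer: job_A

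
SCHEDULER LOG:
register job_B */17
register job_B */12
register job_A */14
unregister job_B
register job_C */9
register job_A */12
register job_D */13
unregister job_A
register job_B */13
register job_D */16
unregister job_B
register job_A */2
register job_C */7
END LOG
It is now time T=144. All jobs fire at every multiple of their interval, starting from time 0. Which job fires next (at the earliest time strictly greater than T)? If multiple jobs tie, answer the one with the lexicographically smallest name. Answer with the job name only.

Answer: job_A

Derivation:
Op 1: register job_B */17 -> active={job_B:*/17}
Op 2: register job_B */12 -> active={job_B:*/12}
Op 3: register job_A */14 -> active={job_A:*/14, job_B:*/12}
Op 4: unregister job_B -> active={job_A:*/14}
Op 5: register job_C */9 -> active={job_A:*/14, job_C:*/9}
Op 6: register job_A */12 -> active={job_A:*/12, job_C:*/9}
Op 7: register job_D */13 -> active={job_A:*/12, job_C:*/9, job_D:*/13}
Op 8: unregister job_A -> active={job_C:*/9, job_D:*/13}
Op 9: register job_B */13 -> active={job_B:*/13, job_C:*/9, job_D:*/13}
Op 10: register job_D */16 -> active={job_B:*/13, job_C:*/9, job_D:*/16}
Op 11: unregister job_B -> active={job_C:*/9, job_D:*/16}
Op 12: register job_A */2 -> active={job_A:*/2, job_C:*/9, job_D:*/16}
Op 13: register job_C */7 -> active={job_A:*/2, job_C:*/7, job_D:*/16}
  job_A: interval 2, next fire after T=144 is 146
  job_C: interval 7, next fire after T=144 is 147
  job_D: interval 16, next fire after T=144 is 160
Earliest = 146, winner (lex tiebreak) = job_A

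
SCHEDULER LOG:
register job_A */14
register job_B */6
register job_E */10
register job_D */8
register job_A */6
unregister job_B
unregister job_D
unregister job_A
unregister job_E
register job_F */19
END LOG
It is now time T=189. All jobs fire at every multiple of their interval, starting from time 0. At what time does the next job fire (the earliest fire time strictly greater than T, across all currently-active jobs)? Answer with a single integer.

Answer: 190

Derivation:
Op 1: register job_A */14 -> active={job_A:*/14}
Op 2: register job_B */6 -> active={job_A:*/14, job_B:*/6}
Op 3: register job_E */10 -> active={job_A:*/14, job_B:*/6, job_E:*/10}
Op 4: register job_D */8 -> active={job_A:*/14, job_B:*/6, job_D:*/8, job_E:*/10}
Op 5: register job_A */6 -> active={job_A:*/6, job_B:*/6, job_D:*/8, job_E:*/10}
Op 6: unregister job_B -> active={job_A:*/6, job_D:*/8, job_E:*/10}
Op 7: unregister job_D -> active={job_A:*/6, job_E:*/10}
Op 8: unregister job_A -> active={job_E:*/10}
Op 9: unregister job_E -> active={}
Op 10: register job_F */19 -> active={job_F:*/19}
  job_F: interval 19, next fire after T=189 is 190
Earliest fire time = 190 (job job_F)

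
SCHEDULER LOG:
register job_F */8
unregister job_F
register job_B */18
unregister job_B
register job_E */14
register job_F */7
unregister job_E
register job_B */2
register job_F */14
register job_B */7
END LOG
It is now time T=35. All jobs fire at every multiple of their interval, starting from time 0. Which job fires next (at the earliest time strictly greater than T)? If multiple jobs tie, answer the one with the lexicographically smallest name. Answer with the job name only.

Op 1: register job_F */8 -> active={job_F:*/8}
Op 2: unregister job_F -> active={}
Op 3: register job_B */18 -> active={job_B:*/18}
Op 4: unregister job_B -> active={}
Op 5: register job_E */14 -> active={job_E:*/14}
Op 6: register job_F */7 -> active={job_E:*/14, job_F:*/7}
Op 7: unregister job_E -> active={job_F:*/7}
Op 8: register job_B */2 -> active={job_B:*/2, job_F:*/7}
Op 9: register job_F */14 -> active={job_B:*/2, job_F:*/14}
Op 10: register job_B */7 -> active={job_B:*/7, job_F:*/14}
  job_B: interval 7, next fire after T=35 is 42
  job_F: interval 14, next fire after T=35 is 42
Earliest = 42, winner (lex tiebreak) = job_B

Answer: job_B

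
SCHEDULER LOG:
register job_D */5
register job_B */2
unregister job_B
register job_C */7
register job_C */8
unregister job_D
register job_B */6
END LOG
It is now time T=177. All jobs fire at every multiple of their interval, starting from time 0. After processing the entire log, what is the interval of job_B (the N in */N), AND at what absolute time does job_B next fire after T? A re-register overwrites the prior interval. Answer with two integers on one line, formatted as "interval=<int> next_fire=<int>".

Answer: interval=6 next_fire=180

Derivation:
Op 1: register job_D */5 -> active={job_D:*/5}
Op 2: register job_B */2 -> active={job_B:*/2, job_D:*/5}
Op 3: unregister job_B -> active={job_D:*/5}
Op 4: register job_C */7 -> active={job_C:*/7, job_D:*/5}
Op 5: register job_C */8 -> active={job_C:*/8, job_D:*/5}
Op 6: unregister job_D -> active={job_C:*/8}
Op 7: register job_B */6 -> active={job_B:*/6, job_C:*/8}
Final interval of job_B = 6
Next fire of job_B after T=177: (177//6+1)*6 = 180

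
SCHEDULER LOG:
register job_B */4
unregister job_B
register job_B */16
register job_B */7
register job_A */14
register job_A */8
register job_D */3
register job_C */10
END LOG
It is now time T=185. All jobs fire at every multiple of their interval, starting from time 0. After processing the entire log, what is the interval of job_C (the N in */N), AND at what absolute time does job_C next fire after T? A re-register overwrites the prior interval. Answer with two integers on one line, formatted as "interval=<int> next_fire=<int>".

Answer: interval=10 next_fire=190

Derivation:
Op 1: register job_B */4 -> active={job_B:*/4}
Op 2: unregister job_B -> active={}
Op 3: register job_B */16 -> active={job_B:*/16}
Op 4: register job_B */7 -> active={job_B:*/7}
Op 5: register job_A */14 -> active={job_A:*/14, job_B:*/7}
Op 6: register job_A */8 -> active={job_A:*/8, job_B:*/7}
Op 7: register job_D */3 -> active={job_A:*/8, job_B:*/7, job_D:*/3}
Op 8: register job_C */10 -> active={job_A:*/8, job_B:*/7, job_C:*/10, job_D:*/3}
Final interval of job_C = 10
Next fire of job_C after T=185: (185//10+1)*10 = 190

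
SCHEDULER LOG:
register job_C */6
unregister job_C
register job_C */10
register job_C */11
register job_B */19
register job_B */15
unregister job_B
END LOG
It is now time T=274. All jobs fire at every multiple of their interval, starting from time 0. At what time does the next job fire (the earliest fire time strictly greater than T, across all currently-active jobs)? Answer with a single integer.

Answer: 275

Derivation:
Op 1: register job_C */6 -> active={job_C:*/6}
Op 2: unregister job_C -> active={}
Op 3: register job_C */10 -> active={job_C:*/10}
Op 4: register job_C */11 -> active={job_C:*/11}
Op 5: register job_B */19 -> active={job_B:*/19, job_C:*/11}
Op 6: register job_B */15 -> active={job_B:*/15, job_C:*/11}
Op 7: unregister job_B -> active={job_C:*/11}
  job_C: interval 11, next fire after T=274 is 275
Earliest fire time = 275 (job job_C)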